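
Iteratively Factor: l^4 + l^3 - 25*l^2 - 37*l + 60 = (l + 3)*(l^3 - 2*l^2 - 19*l + 20) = (l - 1)*(l + 3)*(l^2 - l - 20) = (l - 1)*(l + 3)*(l + 4)*(l - 5)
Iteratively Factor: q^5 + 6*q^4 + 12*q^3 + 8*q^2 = (q)*(q^4 + 6*q^3 + 12*q^2 + 8*q) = q*(q + 2)*(q^3 + 4*q^2 + 4*q) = q^2*(q + 2)*(q^2 + 4*q + 4) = q^2*(q + 2)^2*(q + 2)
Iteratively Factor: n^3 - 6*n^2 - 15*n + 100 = (n - 5)*(n^2 - n - 20) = (n - 5)^2*(n + 4)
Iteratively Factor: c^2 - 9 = (c - 3)*(c + 3)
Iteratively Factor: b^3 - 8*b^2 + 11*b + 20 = (b + 1)*(b^2 - 9*b + 20) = (b - 5)*(b + 1)*(b - 4)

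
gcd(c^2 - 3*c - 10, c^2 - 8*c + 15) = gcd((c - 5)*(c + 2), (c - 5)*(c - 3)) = c - 5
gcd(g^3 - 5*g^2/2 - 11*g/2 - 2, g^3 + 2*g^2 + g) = g + 1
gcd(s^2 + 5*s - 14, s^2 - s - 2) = s - 2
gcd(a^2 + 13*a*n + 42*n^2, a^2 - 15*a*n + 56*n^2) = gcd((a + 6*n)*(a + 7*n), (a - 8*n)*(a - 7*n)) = 1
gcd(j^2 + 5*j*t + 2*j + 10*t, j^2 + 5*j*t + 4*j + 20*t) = j + 5*t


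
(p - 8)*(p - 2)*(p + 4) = p^3 - 6*p^2 - 24*p + 64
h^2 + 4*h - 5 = (h - 1)*(h + 5)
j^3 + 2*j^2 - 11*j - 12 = (j - 3)*(j + 1)*(j + 4)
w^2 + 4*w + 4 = (w + 2)^2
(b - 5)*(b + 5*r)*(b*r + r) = b^3*r + 5*b^2*r^2 - 4*b^2*r - 20*b*r^2 - 5*b*r - 25*r^2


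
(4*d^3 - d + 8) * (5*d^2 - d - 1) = 20*d^5 - 4*d^4 - 9*d^3 + 41*d^2 - 7*d - 8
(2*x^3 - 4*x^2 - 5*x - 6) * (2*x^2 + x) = 4*x^5 - 6*x^4 - 14*x^3 - 17*x^2 - 6*x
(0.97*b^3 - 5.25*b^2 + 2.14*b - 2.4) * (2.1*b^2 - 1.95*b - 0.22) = 2.037*b^5 - 12.9165*b^4 + 14.5181*b^3 - 8.058*b^2 + 4.2092*b + 0.528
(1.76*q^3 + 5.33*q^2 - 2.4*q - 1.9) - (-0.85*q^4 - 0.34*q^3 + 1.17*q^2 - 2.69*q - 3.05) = 0.85*q^4 + 2.1*q^3 + 4.16*q^2 + 0.29*q + 1.15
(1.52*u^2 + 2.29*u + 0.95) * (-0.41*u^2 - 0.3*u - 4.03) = -0.6232*u^4 - 1.3949*u^3 - 7.2021*u^2 - 9.5137*u - 3.8285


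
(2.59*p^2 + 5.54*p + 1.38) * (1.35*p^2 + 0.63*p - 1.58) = 3.4965*p^4 + 9.1107*p^3 + 1.261*p^2 - 7.8838*p - 2.1804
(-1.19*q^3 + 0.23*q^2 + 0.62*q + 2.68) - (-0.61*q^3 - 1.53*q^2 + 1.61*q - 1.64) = -0.58*q^3 + 1.76*q^2 - 0.99*q + 4.32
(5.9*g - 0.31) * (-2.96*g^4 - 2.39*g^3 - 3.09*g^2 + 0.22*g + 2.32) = -17.464*g^5 - 13.1834*g^4 - 17.4901*g^3 + 2.2559*g^2 + 13.6198*g - 0.7192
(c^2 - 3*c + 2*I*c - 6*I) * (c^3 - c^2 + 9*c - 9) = c^5 - 4*c^4 + 2*I*c^4 + 12*c^3 - 8*I*c^3 - 36*c^2 + 24*I*c^2 + 27*c - 72*I*c + 54*I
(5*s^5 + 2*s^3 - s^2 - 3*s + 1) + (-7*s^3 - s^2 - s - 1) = 5*s^5 - 5*s^3 - 2*s^2 - 4*s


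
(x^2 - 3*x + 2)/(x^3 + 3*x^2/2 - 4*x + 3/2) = 2*(x - 2)/(2*x^2 + 5*x - 3)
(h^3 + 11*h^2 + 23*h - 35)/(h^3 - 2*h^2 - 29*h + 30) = (h + 7)/(h - 6)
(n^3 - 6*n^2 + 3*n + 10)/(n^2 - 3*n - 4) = (n^2 - 7*n + 10)/(n - 4)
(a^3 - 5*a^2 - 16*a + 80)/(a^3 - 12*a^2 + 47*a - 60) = (a + 4)/(a - 3)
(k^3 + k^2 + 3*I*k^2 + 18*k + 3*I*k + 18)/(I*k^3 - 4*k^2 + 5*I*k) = (-I*k^3 + k^2*(3 - I) + 3*k*(1 - 6*I) - 18*I)/(k*(k^2 + 4*I*k + 5))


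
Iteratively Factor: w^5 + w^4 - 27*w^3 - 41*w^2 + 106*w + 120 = (w + 3)*(w^4 - 2*w^3 - 21*w^2 + 22*w + 40) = (w - 5)*(w + 3)*(w^3 + 3*w^2 - 6*w - 8) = (w - 5)*(w + 3)*(w + 4)*(w^2 - w - 2) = (w - 5)*(w + 1)*(w + 3)*(w + 4)*(w - 2)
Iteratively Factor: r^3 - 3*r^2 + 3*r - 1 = (r - 1)*(r^2 - 2*r + 1) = (r - 1)^2*(r - 1)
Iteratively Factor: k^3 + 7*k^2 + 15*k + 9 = (k + 3)*(k^2 + 4*k + 3) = (k + 3)^2*(k + 1)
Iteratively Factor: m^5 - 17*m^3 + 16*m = (m - 4)*(m^4 + 4*m^3 - m^2 - 4*m) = m*(m - 4)*(m^3 + 4*m^2 - m - 4) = m*(m - 4)*(m + 4)*(m^2 - 1) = m*(m - 4)*(m - 1)*(m + 4)*(m + 1)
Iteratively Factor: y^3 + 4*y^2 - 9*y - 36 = (y + 4)*(y^2 - 9) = (y + 3)*(y + 4)*(y - 3)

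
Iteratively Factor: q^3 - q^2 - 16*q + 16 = (q + 4)*(q^2 - 5*q + 4) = (q - 1)*(q + 4)*(q - 4)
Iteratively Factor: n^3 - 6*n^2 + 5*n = (n - 1)*(n^2 - 5*n) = n*(n - 1)*(n - 5)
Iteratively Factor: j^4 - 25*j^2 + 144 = (j - 4)*(j^3 + 4*j^2 - 9*j - 36) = (j - 4)*(j + 4)*(j^2 - 9) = (j - 4)*(j - 3)*(j + 4)*(j + 3)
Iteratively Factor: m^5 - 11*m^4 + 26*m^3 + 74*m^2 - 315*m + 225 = (m - 1)*(m^4 - 10*m^3 + 16*m^2 + 90*m - 225) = (m - 5)*(m - 1)*(m^3 - 5*m^2 - 9*m + 45) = (m - 5)*(m - 1)*(m + 3)*(m^2 - 8*m + 15) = (m - 5)*(m - 3)*(m - 1)*(m + 3)*(m - 5)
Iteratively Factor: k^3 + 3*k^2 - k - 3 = (k + 1)*(k^2 + 2*k - 3) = (k - 1)*(k + 1)*(k + 3)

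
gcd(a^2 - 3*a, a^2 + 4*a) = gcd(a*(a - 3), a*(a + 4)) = a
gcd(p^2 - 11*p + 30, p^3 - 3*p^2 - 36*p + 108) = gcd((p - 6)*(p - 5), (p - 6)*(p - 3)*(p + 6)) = p - 6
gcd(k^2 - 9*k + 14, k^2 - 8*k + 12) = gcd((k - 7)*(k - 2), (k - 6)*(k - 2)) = k - 2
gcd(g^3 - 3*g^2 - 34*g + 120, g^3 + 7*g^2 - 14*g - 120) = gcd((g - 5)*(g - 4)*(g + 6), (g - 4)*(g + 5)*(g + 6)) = g^2 + 2*g - 24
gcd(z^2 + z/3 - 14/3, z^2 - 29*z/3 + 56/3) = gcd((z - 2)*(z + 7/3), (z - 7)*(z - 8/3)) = 1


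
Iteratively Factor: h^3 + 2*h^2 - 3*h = (h - 1)*(h^2 + 3*h) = (h - 1)*(h + 3)*(h)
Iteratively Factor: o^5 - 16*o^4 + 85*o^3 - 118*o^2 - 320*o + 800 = (o - 4)*(o^4 - 12*o^3 + 37*o^2 + 30*o - 200) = (o - 5)*(o - 4)*(o^3 - 7*o^2 + 2*o + 40) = (o - 5)^2*(o - 4)*(o^2 - 2*o - 8) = (o - 5)^2*(o - 4)^2*(o + 2)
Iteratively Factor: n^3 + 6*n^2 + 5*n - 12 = (n + 3)*(n^2 + 3*n - 4) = (n + 3)*(n + 4)*(n - 1)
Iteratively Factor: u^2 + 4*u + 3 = (u + 3)*(u + 1)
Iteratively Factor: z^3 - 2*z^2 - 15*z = (z + 3)*(z^2 - 5*z) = z*(z + 3)*(z - 5)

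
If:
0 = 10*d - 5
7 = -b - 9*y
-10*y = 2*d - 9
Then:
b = -71/5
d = 1/2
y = 4/5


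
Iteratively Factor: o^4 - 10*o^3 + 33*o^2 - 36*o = (o)*(o^3 - 10*o^2 + 33*o - 36) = o*(o - 3)*(o^2 - 7*o + 12) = o*(o - 3)^2*(o - 4)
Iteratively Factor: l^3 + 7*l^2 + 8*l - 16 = (l + 4)*(l^2 + 3*l - 4) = (l - 1)*(l + 4)*(l + 4)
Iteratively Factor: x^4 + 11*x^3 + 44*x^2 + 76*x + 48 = (x + 3)*(x^3 + 8*x^2 + 20*x + 16) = (x + 3)*(x + 4)*(x^2 + 4*x + 4) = (x + 2)*(x + 3)*(x + 4)*(x + 2)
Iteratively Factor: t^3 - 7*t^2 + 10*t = (t)*(t^2 - 7*t + 10) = t*(t - 2)*(t - 5)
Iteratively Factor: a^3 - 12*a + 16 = (a - 2)*(a^2 + 2*a - 8) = (a - 2)^2*(a + 4)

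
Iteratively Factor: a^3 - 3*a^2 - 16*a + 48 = (a + 4)*(a^2 - 7*a + 12) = (a - 4)*(a + 4)*(a - 3)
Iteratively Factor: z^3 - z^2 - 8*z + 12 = (z - 2)*(z^2 + z - 6) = (z - 2)*(z + 3)*(z - 2)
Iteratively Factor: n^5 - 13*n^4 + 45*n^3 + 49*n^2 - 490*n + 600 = (n - 5)*(n^4 - 8*n^3 + 5*n^2 + 74*n - 120) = (n - 5)*(n + 3)*(n^3 - 11*n^2 + 38*n - 40) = (n - 5)^2*(n + 3)*(n^2 - 6*n + 8) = (n - 5)^2*(n - 4)*(n + 3)*(n - 2)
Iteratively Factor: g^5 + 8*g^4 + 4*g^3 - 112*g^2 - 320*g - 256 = (g + 4)*(g^4 + 4*g^3 - 12*g^2 - 64*g - 64) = (g - 4)*(g + 4)*(g^3 + 8*g^2 + 20*g + 16) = (g - 4)*(g + 4)^2*(g^2 + 4*g + 4) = (g - 4)*(g + 2)*(g + 4)^2*(g + 2)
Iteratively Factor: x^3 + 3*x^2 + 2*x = (x)*(x^2 + 3*x + 2) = x*(x + 2)*(x + 1)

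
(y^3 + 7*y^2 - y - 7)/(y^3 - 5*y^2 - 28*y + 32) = (y^2 + 8*y + 7)/(y^2 - 4*y - 32)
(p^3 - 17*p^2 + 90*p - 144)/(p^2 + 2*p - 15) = (p^2 - 14*p + 48)/(p + 5)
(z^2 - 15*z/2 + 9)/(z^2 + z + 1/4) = 2*(2*z^2 - 15*z + 18)/(4*z^2 + 4*z + 1)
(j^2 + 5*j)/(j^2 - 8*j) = (j + 5)/(j - 8)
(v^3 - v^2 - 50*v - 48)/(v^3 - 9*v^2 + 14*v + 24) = (v^2 - 2*v - 48)/(v^2 - 10*v + 24)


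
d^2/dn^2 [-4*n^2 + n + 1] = -8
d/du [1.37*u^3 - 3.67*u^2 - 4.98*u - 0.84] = 4.11*u^2 - 7.34*u - 4.98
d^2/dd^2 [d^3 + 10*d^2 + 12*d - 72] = 6*d + 20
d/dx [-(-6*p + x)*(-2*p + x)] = 8*p - 2*x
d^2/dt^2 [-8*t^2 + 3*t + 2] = -16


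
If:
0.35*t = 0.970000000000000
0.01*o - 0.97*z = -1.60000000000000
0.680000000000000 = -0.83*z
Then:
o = -239.47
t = 2.77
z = -0.82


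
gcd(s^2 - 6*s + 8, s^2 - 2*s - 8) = s - 4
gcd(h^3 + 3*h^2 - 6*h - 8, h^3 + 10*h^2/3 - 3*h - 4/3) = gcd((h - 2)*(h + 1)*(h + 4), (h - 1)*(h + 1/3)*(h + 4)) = h + 4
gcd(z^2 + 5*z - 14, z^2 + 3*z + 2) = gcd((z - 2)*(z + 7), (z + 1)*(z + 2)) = 1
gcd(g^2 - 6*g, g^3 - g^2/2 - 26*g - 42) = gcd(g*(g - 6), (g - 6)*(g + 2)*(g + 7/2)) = g - 6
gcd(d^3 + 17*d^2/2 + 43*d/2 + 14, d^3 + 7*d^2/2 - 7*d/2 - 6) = d^2 + 5*d + 4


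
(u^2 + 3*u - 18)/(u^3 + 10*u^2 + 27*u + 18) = (u - 3)/(u^2 + 4*u + 3)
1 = 1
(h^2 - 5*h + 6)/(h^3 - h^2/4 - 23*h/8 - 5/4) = 8*(h - 3)/(8*h^2 + 14*h + 5)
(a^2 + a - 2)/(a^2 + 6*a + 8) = (a - 1)/(a + 4)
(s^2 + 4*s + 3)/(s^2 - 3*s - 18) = (s + 1)/(s - 6)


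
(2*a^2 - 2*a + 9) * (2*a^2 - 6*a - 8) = 4*a^4 - 16*a^3 + 14*a^2 - 38*a - 72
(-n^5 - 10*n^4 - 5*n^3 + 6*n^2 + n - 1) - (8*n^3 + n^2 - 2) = -n^5 - 10*n^4 - 13*n^3 + 5*n^2 + n + 1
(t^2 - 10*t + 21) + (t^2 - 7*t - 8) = 2*t^2 - 17*t + 13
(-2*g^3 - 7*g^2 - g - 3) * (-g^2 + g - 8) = 2*g^5 + 5*g^4 + 10*g^3 + 58*g^2 + 5*g + 24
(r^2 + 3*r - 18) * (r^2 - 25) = r^4 + 3*r^3 - 43*r^2 - 75*r + 450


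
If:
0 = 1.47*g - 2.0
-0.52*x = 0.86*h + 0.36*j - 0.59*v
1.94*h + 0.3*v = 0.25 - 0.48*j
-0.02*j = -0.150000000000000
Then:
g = 1.36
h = -0.111222016255525*x - 1.98666761728219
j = 7.50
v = 0.719235705119065*x + 1.68045059175816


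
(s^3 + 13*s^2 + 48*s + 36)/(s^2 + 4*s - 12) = (s^2 + 7*s + 6)/(s - 2)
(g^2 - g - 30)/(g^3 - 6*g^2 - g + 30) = (g^2 - g - 30)/(g^3 - 6*g^2 - g + 30)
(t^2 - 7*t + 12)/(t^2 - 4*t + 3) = (t - 4)/(t - 1)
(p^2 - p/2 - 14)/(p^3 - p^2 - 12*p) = (p + 7/2)/(p*(p + 3))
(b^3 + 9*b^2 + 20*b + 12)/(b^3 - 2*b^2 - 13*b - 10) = (b + 6)/(b - 5)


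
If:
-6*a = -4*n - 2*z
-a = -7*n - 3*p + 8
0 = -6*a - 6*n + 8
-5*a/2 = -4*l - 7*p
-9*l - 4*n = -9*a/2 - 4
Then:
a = 200/1077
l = 88/3231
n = 412/359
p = 164/3231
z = -624/359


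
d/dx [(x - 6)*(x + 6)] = 2*x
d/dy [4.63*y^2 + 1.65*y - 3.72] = 9.26*y + 1.65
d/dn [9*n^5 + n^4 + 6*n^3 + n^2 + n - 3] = 45*n^4 + 4*n^3 + 18*n^2 + 2*n + 1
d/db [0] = 0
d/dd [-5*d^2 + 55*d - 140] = 55 - 10*d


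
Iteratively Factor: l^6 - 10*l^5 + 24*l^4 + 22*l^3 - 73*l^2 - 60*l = (l + 1)*(l^5 - 11*l^4 + 35*l^3 - 13*l^2 - 60*l) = (l - 4)*(l + 1)*(l^4 - 7*l^3 + 7*l^2 + 15*l) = l*(l - 4)*(l + 1)*(l^3 - 7*l^2 + 7*l + 15) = l*(l - 4)*(l + 1)^2*(l^2 - 8*l + 15) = l*(l - 5)*(l - 4)*(l + 1)^2*(l - 3)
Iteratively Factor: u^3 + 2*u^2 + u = (u)*(u^2 + 2*u + 1) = u*(u + 1)*(u + 1)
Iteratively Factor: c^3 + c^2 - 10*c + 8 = (c - 1)*(c^2 + 2*c - 8) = (c - 2)*(c - 1)*(c + 4)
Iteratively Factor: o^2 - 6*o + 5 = (o - 5)*(o - 1)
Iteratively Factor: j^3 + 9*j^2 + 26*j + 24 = (j + 3)*(j^2 + 6*j + 8) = (j + 2)*(j + 3)*(j + 4)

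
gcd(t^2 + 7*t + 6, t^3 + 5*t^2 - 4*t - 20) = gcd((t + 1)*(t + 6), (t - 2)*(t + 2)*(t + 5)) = 1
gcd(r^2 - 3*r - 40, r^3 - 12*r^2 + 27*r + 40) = r - 8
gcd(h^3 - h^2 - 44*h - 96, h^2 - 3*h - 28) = h + 4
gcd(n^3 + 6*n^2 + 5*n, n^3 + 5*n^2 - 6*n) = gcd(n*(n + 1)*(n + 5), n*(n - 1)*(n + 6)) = n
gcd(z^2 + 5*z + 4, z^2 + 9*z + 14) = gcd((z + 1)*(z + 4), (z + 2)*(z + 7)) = 1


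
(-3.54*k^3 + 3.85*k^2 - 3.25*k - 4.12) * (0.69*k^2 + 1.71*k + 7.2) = -2.4426*k^5 - 3.3969*k^4 - 21.147*k^3 + 19.3197*k^2 - 30.4452*k - 29.664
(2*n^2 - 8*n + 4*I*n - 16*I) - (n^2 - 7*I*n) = n^2 - 8*n + 11*I*n - 16*I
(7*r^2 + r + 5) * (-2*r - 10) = -14*r^3 - 72*r^2 - 20*r - 50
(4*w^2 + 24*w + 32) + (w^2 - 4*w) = 5*w^2 + 20*w + 32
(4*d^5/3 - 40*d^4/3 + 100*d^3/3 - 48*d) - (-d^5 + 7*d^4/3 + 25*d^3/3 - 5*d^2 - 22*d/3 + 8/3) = 7*d^5/3 - 47*d^4/3 + 25*d^3 + 5*d^2 - 122*d/3 - 8/3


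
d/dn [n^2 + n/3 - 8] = 2*n + 1/3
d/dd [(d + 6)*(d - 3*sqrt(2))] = 2*d - 3*sqrt(2) + 6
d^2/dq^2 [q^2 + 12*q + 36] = 2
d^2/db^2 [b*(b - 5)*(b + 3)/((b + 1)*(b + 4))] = 8*(4*b^3 + 21*b^2 + 57*b + 67)/(b^6 + 15*b^5 + 87*b^4 + 245*b^3 + 348*b^2 + 240*b + 64)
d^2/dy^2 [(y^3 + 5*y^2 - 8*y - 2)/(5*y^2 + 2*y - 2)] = 8*(-59*y^3 - 3*y^2 - 72*y - 10)/(125*y^6 + 150*y^5 - 90*y^4 - 112*y^3 + 36*y^2 + 24*y - 8)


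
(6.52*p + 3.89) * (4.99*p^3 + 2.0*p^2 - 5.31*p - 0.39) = 32.5348*p^4 + 32.4511*p^3 - 26.8412*p^2 - 23.1987*p - 1.5171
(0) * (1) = 0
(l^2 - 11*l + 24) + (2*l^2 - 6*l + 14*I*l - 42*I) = 3*l^2 - 17*l + 14*I*l + 24 - 42*I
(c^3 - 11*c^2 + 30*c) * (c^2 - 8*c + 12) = c^5 - 19*c^4 + 130*c^3 - 372*c^2 + 360*c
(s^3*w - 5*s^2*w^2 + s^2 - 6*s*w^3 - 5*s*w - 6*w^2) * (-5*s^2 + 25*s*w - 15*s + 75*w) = -5*s^5*w + 50*s^4*w^2 - 15*s^4*w - 5*s^4 - 95*s^3*w^3 + 150*s^3*w^2 + 50*s^3*w - 15*s^3 - 150*s^2*w^4 - 285*s^2*w^3 - 95*s^2*w^2 + 150*s^2*w - 450*s*w^4 - 150*s*w^3 - 285*s*w^2 - 450*w^3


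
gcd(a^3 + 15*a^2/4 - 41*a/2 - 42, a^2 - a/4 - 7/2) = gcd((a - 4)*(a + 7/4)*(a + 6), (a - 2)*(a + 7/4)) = a + 7/4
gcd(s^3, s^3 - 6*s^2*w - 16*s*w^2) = s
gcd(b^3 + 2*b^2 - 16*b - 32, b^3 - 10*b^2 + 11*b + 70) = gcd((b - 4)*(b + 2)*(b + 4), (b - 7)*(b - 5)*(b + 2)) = b + 2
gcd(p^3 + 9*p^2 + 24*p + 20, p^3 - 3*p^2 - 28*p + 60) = p + 5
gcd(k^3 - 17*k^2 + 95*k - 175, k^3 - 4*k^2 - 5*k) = k - 5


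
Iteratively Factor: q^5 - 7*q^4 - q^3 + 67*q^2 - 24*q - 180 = (q - 3)*(q^4 - 4*q^3 - 13*q^2 + 28*q + 60) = (q - 3)*(q + 2)*(q^3 - 6*q^2 - q + 30) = (q - 5)*(q - 3)*(q + 2)*(q^2 - q - 6) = (q - 5)*(q - 3)^2*(q + 2)*(q + 2)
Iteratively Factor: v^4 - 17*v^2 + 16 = (v - 1)*(v^3 + v^2 - 16*v - 16) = (v - 1)*(v + 4)*(v^2 - 3*v - 4) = (v - 1)*(v + 1)*(v + 4)*(v - 4)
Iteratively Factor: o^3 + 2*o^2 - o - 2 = (o - 1)*(o^2 + 3*o + 2) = (o - 1)*(o + 1)*(o + 2)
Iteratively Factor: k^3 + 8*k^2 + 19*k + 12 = (k + 4)*(k^2 + 4*k + 3) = (k + 1)*(k + 4)*(k + 3)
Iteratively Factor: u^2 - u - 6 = (u - 3)*(u + 2)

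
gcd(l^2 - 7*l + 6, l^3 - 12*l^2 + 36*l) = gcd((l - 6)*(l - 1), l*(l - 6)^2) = l - 6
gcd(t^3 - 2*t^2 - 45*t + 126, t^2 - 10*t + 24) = t - 6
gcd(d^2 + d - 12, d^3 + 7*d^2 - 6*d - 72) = d^2 + d - 12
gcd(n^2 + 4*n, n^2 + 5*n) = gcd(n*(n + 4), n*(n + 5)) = n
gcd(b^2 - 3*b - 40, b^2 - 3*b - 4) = 1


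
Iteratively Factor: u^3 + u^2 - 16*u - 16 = (u + 1)*(u^2 - 16) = (u + 1)*(u + 4)*(u - 4)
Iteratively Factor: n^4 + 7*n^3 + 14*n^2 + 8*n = (n + 2)*(n^3 + 5*n^2 + 4*n) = (n + 1)*(n + 2)*(n^2 + 4*n) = (n + 1)*(n + 2)*(n + 4)*(n)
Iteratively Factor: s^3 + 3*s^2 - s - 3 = (s + 1)*(s^2 + 2*s - 3) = (s + 1)*(s + 3)*(s - 1)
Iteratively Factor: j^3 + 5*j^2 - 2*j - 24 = (j - 2)*(j^2 + 7*j + 12) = (j - 2)*(j + 4)*(j + 3)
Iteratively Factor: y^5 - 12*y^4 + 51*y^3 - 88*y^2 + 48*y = (y - 4)*(y^4 - 8*y^3 + 19*y^2 - 12*y) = (y - 4)^2*(y^3 - 4*y^2 + 3*y) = y*(y - 4)^2*(y^2 - 4*y + 3) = y*(y - 4)^2*(y - 1)*(y - 3)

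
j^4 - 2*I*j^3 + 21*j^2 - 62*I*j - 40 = (j - 4*I)*(j - 2*I)*(j - I)*(j + 5*I)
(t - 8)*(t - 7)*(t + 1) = t^3 - 14*t^2 + 41*t + 56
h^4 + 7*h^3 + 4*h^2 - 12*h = h*(h - 1)*(h + 2)*(h + 6)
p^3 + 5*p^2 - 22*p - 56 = (p - 4)*(p + 2)*(p + 7)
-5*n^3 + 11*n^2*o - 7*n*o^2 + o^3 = (-5*n + o)*(-n + o)^2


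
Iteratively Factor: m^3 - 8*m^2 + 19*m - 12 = (m - 4)*(m^2 - 4*m + 3) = (m - 4)*(m - 1)*(m - 3)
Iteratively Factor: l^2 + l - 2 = (l + 2)*(l - 1)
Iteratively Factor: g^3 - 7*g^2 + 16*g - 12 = (g - 2)*(g^2 - 5*g + 6) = (g - 3)*(g - 2)*(g - 2)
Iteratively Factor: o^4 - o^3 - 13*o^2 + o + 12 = (o + 1)*(o^3 - 2*o^2 - 11*o + 12) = (o - 4)*(o + 1)*(o^2 + 2*o - 3) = (o - 4)*(o + 1)*(o + 3)*(o - 1)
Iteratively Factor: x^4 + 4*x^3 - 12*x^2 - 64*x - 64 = (x + 2)*(x^3 + 2*x^2 - 16*x - 32) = (x - 4)*(x + 2)*(x^2 + 6*x + 8) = (x - 4)*(x + 2)*(x + 4)*(x + 2)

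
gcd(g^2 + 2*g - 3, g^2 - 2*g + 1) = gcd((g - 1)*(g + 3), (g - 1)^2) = g - 1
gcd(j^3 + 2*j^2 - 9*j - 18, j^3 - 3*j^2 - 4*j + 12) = j^2 - j - 6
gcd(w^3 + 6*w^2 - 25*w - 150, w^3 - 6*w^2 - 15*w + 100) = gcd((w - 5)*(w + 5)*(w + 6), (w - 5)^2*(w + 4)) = w - 5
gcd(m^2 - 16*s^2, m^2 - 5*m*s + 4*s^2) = -m + 4*s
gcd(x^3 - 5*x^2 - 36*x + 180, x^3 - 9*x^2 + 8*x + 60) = x^2 - 11*x + 30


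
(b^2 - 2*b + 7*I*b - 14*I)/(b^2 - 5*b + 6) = (b + 7*I)/(b - 3)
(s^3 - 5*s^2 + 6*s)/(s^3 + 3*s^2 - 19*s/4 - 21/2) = 4*s*(s - 3)/(4*s^2 + 20*s + 21)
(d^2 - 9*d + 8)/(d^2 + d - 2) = (d - 8)/(d + 2)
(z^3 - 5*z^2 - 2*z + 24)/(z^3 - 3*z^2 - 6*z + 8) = (z - 3)/(z - 1)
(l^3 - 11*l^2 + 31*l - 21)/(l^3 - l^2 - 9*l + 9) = (l - 7)/(l + 3)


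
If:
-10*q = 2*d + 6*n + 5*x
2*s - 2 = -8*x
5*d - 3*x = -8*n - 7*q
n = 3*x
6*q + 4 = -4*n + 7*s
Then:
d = -49/334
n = 54/167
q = -73/334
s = 95/167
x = 18/167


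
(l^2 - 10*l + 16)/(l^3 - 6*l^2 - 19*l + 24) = (l - 2)/(l^2 + 2*l - 3)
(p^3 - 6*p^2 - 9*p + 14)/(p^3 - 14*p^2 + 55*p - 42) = (p + 2)/(p - 6)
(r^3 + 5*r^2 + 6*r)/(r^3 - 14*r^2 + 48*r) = (r^2 + 5*r + 6)/(r^2 - 14*r + 48)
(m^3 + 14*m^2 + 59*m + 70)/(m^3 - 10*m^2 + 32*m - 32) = (m^3 + 14*m^2 + 59*m + 70)/(m^3 - 10*m^2 + 32*m - 32)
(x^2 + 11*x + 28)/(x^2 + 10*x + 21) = (x + 4)/(x + 3)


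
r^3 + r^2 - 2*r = r*(r - 1)*(r + 2)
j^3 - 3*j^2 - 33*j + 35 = (j - 7)*(j - 1)*(j + 5)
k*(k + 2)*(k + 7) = k^3 + 9*k^2 + 14*k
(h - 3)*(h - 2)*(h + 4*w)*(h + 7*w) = h^4 + 11*h^3*w - 5*h^3 + 28*h^2*w^2 - 55*h^2*w + 6*h^2 - 140*h*w^2 + 66*h*w + 168*w^2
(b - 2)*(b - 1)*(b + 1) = b^3 - 2*b^2 - b + 2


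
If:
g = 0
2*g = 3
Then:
No Solution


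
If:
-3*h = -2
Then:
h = 2/3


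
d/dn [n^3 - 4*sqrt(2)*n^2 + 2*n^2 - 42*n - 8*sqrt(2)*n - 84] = 3*n^2 - 8*sqrt(2)*n + 4*n - 42 - 8*sqrt(2)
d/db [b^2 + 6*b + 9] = 2*b + 6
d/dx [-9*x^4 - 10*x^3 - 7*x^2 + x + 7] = -36*x^3 - 30*x^2 - 14*x + 1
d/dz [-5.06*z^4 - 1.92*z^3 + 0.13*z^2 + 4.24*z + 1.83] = -20.24*z^3 - 5.76*z^2 + 0.26*z + 4.24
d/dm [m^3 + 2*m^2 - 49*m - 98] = 3*m^2 + 4*m - 49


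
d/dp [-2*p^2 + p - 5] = 1 - 4*p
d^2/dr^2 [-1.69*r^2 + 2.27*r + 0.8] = -3.38000000000000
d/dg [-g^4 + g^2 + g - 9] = -4*g^3 + 2*g + 1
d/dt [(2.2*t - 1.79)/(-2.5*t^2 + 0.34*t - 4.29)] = (5.5*t^2 - 8.95*t - 8.8294)/(6.25*t^4 - 1.7*t^3 + 21.5656*t^2 - 2.9172*t + 18.4041)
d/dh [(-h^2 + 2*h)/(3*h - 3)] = (-h^2 + 2*h - 2)/(3*(h^2 - 2*h + 1))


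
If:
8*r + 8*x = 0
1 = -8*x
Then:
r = 1/8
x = -1/8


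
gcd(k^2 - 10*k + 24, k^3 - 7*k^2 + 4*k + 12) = k - 6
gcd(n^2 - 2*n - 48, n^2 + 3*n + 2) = 1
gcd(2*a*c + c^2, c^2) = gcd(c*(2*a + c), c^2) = c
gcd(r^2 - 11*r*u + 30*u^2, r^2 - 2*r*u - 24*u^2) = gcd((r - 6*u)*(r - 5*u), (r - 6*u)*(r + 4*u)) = r - 6*u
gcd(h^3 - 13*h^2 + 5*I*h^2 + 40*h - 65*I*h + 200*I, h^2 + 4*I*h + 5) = h + 5*I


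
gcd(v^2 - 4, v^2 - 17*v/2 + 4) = 1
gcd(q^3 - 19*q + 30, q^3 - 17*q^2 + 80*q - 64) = 1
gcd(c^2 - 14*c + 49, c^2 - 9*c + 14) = c - 7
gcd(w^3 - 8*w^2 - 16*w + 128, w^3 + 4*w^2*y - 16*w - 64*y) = w^2 - 16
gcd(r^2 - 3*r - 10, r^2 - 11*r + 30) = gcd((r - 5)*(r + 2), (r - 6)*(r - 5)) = r - 5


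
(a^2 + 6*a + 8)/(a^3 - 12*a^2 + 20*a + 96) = (a + 4)/(a^2 - 14*a + 48)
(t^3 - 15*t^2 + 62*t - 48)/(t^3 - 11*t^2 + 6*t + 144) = (t - 1)/(t + 3)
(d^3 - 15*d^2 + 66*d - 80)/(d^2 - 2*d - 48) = (d^2 - 7*d + 10)/(d + 6)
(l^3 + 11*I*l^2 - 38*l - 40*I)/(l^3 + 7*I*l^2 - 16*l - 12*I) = (l^2 + 9*I*l - 20)/(l^2 + 5*I*l - 6)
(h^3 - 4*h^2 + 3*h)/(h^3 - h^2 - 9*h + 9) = h/(h + 3)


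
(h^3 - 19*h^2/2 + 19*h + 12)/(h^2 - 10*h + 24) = h + 1/2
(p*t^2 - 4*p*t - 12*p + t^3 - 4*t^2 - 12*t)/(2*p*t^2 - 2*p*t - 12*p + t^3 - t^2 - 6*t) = (p*t - 6*p + t^2 - 6*t)/(2*p*t - 6*p + t^2 - 3*t)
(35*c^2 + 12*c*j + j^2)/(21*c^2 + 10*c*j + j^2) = (5*c + j)/(3*c + j)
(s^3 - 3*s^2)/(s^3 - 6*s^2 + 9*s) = s/(s - 3)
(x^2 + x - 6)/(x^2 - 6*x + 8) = (x + 3)/(x - 4)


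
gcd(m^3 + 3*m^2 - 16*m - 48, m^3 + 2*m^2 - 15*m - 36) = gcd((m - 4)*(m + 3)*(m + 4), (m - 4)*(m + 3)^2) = m^2 - m - 12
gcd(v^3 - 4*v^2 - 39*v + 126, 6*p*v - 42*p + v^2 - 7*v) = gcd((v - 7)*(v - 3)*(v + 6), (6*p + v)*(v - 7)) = v - 7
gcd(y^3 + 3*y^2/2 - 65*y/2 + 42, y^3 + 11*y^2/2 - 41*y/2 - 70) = y^2 + 3*y - 28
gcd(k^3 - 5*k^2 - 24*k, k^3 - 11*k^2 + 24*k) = k^2 - 8*k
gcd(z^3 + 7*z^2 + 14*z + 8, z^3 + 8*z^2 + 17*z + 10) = z^2 + 3*z + 2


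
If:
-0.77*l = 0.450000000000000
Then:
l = -0.58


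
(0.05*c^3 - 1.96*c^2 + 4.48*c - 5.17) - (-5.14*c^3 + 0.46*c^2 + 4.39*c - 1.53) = 5.19*c^3 - 2.42*c^2 + 0.0900000000000007*c - 3.64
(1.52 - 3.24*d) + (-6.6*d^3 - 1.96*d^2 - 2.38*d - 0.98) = -6.6*d^3 - 1.96*d^2 - 5.62*d + 0.54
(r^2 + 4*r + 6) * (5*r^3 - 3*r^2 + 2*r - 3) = 5*r^5 + 17*r^4 + 20*r^3 - 13*r^2 - 18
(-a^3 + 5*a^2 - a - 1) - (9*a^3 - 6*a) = -10*a^3 + 5*a^2 + 5*a - 1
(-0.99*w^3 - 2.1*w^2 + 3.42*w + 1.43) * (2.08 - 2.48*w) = 2.4552*w^4 + 3.1488*w^3 - 12.8496*w^2 + 3.5672*w + 2.9744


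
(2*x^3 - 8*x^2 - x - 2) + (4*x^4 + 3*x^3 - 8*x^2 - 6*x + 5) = 4*x^4 + 5*x^3 - 16*x^2 - 7*x + 3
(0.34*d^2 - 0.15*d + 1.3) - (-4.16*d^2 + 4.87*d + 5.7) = 4.5*d^2 - 5.02*d - 4.4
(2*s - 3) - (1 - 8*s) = 10*s - 4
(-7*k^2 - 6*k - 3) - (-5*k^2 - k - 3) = -2*k^2 - 5*k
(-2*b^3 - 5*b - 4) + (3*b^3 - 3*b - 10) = b^3 - 8*b - 14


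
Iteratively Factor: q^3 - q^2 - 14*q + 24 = (q + 4)*(q^2 - 5*q + 6) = (q - 2)*(q + 4)*(q - 3)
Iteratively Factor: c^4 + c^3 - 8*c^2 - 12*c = (c - 3)*(c^3 + 4*c^2 + 4*c) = (c - 3)*(c + 2)*(c^2 + 2*c) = (c - 3)*(c + 2)^2*(c)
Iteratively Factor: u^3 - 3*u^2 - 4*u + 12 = (u - 3)*(u^2 - 4) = (u - 3)*(u + 2)*(u - 2)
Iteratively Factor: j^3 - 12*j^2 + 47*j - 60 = (j - 5)*(j^2 - 7*j + 12) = (j - 5)*(j - 4)*(j - 3)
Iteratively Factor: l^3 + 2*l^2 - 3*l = (l + 3)*(l^2 - l) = l*(l + 3)*(l - 1)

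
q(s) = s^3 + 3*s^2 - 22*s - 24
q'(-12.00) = 338.00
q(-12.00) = -1056.00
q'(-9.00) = 167.00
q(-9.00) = -312.00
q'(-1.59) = -23.96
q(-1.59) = 14.54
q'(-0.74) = -24.80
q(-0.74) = -6.48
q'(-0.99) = -25.00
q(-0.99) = -0.25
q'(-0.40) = -23.92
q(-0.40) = -14.78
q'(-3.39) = -7.86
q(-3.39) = 46.10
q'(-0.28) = -23.44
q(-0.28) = -17.63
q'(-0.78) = -24.85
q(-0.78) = -5.49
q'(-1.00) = -25.00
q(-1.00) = 0.00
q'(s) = 3*s^2 + 6*s - 22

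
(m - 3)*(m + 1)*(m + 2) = m^3 - 7*m - 6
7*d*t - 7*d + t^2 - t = (7*d + t)*(t - 1)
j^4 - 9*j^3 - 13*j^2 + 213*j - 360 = (j - 8)*(j - 3)^2*(j + 5)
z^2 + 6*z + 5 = (z + 1)*(z + 5)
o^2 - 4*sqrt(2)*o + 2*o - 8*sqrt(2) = (o + 2)*(o - 4*sqrt(2))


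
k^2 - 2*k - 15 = (k - 5)*(k + 3)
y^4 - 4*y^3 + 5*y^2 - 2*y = y*(y - 2)*(y - 1)^2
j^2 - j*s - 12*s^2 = (j - 4*s)*(j + 3*s)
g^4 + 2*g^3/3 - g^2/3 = g^2*(g - 1/3)*(g + 1)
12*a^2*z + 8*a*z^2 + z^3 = z*(2*a + z)*(6*a + z)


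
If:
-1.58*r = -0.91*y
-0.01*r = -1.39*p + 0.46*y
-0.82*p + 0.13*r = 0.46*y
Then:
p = 0.00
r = 0.00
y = 0.00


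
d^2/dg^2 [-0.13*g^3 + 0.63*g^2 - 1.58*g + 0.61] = 1.26 - 0.78*g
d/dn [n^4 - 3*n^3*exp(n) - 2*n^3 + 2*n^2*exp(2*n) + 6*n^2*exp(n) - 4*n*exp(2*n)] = -3*n^3*exp(n) + 4*n^3 + 4*n^2*exp(2*n) - 3*n^2*exp(n) - 6*n^2 - 4*n*exp(2*n) + 12*n*exp(n) - 4*exp(2*n)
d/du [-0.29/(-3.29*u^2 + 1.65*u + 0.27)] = (0.4785 - 1.9082*u)/(-3.29*u^2 + 1.65*u + 0.27)^2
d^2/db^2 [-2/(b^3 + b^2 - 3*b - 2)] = 4*((3*b + 1)*(b^3 + b^2 - 3*b - 2) - (3*b^2 + 2*b - 3)^2)/(b^3 + b^2 - 3*b - 2)^3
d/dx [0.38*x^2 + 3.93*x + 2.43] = 0.76*x + 3.93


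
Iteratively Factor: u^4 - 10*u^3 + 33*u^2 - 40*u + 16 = (u - 4)*(u^3 - 6*u^2 + 9*u - 4) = (u - 4)^2*(u^2 - 2*u + 1) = (u - 4)^2*(u - 1)*(u - 1)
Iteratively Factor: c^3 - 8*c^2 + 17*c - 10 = (c - 5)*(c^2 - 3*c + 2) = (c - 5)*(c - 1)*(c - 2)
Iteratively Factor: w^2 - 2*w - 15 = (w + 3)*(w - 5)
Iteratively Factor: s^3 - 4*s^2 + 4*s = (s - 2)*(s^2 - 2*s) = s*(s - 2)*(s - 2)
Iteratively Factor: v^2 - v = (v - 1)*(v)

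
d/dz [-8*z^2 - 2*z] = -16*z - 2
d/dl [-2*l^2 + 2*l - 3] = 2 - 4*l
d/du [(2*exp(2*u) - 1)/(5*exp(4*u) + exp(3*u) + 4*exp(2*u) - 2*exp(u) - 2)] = (-20*exp(5*u) - 2*exp(4*u) + 20*exp(3*u) - exp(2*u) - 2)*exp(u)/(25*exp(8*u) + 10*exp(7*u) + 41*exp(6*u) - 12*exp(5*u) - 8*exp(4*u) - 20*exp(3*u) - 12*exp(2*u) + 8*exp(u) + 4)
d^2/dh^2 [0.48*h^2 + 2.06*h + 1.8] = 0.960000000000000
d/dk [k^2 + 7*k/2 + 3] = 2*k + 7/2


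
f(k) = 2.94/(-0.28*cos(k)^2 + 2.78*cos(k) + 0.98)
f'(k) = 2.94*(-0.56*sin(k)*cos(k) + 2.78*sin(k))/(-0.28*cos(k)^2 + 2.78*cos(k) + 0.98)^2 = (8.1732 - 1.6464*cos(k))*sin(k)/(-0.28*cos(k)^2 + 2.78*cos(k) + 0.98)^2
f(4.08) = -3.86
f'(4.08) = -12.74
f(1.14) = 1.41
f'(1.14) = 1.55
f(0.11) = 0.85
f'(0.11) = 0.06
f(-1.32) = 1.78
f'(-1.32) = -2.75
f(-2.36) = -2.59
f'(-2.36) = -5.11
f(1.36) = 1.90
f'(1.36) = 3.19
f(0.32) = 0.87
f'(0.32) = 0.18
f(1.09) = 1.33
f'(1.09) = 1.35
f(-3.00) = -1.44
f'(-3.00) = -0.33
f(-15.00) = -2.27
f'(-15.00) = -3.66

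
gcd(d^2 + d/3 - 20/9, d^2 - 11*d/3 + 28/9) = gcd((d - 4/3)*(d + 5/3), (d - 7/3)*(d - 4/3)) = d - 4/3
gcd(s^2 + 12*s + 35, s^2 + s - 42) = s + 7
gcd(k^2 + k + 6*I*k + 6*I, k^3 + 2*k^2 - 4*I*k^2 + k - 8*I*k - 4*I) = k + 1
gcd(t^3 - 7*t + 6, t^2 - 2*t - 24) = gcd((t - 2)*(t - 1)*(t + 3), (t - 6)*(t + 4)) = 1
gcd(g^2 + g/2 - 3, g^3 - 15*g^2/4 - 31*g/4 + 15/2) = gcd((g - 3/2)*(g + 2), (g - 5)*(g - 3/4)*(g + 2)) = g + 2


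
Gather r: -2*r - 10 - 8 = -2*r - 18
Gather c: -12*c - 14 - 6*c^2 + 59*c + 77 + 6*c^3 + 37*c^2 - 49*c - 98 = 6*c^3 + 31*c^2 - 2*c - 35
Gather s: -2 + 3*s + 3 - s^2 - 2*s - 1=-s^2 + s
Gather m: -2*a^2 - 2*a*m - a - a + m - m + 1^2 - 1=-2*a^2 - 2*a*m - 2*a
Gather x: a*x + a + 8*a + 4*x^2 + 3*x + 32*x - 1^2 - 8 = 9*a + 4*x^2 + x*(a + 35) - 9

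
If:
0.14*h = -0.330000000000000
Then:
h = -2.36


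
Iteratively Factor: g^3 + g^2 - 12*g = (g + 4)*(g^2 - 3*g) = g*(g + 4)*(g - 3)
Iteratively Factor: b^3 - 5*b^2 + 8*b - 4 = (b - 2)*(b^2 - 3*b + 2) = (b - 2)*(b - 1)*(b - 2)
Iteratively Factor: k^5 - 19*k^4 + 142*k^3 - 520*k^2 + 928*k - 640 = (k - 4)*(k^4 - 15*k^3 + 82*k^2 - 192*k + 160) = (k - 4)*(k - 2)*(k^3 - 13*k^2 + 56*k - 80) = (k - 4)^2*(k - 2)*(k^2 - 9*k + 20) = (k - 5)*(k - 4)^2*(k - 2)*(k - 4)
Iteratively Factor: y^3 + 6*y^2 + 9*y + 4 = (y + 1)*(y^2 + 5*y + 4) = (y + 1)*(y + 4)*(y + 1)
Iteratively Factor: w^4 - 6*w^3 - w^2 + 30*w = (w)*(w^3 - 6*w^2 - w + 30) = w*(w + 2)*(w^2 - 8*w + 15) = w*(w - 3)*(w + 2)*(w - 5)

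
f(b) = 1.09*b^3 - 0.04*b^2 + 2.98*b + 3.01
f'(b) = 3.27*b^2 - 0.08*b + 2.98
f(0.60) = 5.02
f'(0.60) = 4.11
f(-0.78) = 0.14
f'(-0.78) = 5.03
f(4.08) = 88.53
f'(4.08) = 57.09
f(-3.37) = -49.20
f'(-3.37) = 40.39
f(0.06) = 3.19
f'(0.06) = 2.99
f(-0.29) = 2.12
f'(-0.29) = 3.28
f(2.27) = 22.32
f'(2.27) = 19.65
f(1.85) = 15.29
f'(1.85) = 14.02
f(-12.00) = -1922.03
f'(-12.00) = 474.82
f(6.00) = 254.89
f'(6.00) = 120.22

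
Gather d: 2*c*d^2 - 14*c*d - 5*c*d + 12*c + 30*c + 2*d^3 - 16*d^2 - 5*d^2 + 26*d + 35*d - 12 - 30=42*c + 2*d^3 + d^2*(2*c - 21) + d*(61 - 19*c) - 42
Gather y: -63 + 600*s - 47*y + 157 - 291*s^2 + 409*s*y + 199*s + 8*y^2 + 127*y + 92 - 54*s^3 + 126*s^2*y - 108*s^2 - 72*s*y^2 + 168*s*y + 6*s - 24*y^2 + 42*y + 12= -54*s^3 - 399*s^2 + 805*s + y^2*(-72*s - 16) + y*(126*s^2 + 577*s + 122) + 198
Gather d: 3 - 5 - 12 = -14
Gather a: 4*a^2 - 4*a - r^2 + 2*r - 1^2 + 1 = 4*a^2 - 4*a - r^2 + 2*r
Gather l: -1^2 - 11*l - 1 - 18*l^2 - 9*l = -18*l^2 - 20*l - 2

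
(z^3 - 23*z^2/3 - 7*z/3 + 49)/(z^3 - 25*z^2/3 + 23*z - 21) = (3*z^2 - 14*z - 49)/(3*z^2 - 16*z + 21)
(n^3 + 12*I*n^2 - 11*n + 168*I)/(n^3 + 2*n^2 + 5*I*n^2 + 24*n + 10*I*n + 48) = (n + 7*I)/(n + 2)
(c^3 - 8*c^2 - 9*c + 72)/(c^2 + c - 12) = (c^2 - 5*c - 24)/(c + 4)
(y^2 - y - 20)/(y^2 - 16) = (y - 5)/(y - 4)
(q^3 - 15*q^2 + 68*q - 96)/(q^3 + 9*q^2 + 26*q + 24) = (q^3 - 15*q^2 + 68*q - 96)/(q^3 + 9*q^2 + 26*q + 24)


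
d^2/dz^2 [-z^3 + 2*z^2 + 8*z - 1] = 4 - 6*z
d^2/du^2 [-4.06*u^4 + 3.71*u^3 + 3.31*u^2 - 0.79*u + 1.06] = -48.72*u^2 + 22.26*u + 6.62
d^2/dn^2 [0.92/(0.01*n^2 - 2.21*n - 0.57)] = (0.000184*n^2 - 0.040664*n - 0.92*(0.02*n - 2.21)*(0.04*n - 4.42) - 0.010488)/(-0.01*n^2 + 2.21*n + 0.57)^3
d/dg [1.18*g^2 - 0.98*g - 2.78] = 2.36*g - 0.98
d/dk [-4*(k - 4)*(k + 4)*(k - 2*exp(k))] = 8*k^2*exp(k) - 12*k^2 + 16*k*exp(k) - 128*exp(k) + 64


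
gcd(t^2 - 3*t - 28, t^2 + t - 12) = t + 4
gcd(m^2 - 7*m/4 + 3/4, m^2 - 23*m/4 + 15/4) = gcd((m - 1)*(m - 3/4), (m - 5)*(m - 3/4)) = m - 3/4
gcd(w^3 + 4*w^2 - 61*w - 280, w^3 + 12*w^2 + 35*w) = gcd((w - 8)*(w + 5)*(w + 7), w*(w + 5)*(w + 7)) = w^2 + 12*w + 35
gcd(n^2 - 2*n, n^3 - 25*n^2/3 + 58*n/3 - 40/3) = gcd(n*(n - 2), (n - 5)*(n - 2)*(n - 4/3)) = n - 2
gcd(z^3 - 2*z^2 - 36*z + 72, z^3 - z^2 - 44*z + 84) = z^2 - 8*z + 12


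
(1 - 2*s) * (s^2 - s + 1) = -2*s^3 + 3*s^2 - 3*s + 1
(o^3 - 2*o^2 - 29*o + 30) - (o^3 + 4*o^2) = -6*o^2 - 29*o + 30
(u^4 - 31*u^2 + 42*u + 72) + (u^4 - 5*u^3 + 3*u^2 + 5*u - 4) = 2*u^4 - 5*u^3 - 28*u^2 + 47*u + 68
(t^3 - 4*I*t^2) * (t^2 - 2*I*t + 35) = t^5 - 6*I*t^4 + 27*t^3 - 140*I*t^2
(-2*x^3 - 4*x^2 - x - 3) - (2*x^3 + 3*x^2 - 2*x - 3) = -4*x^3 - 7*x^2 + x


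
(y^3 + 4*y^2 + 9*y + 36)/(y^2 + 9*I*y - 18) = (y^2 + y*(4 - 3*I) - 12*I)/(y + 6*I)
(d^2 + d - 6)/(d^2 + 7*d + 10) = (d^2 + d - 6)/(d^2 + 7*d + 10)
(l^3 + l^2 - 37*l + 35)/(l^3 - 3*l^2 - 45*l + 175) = (l - 1)/(l - 5)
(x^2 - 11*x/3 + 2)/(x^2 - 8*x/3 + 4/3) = (x - 3)/(x - 2)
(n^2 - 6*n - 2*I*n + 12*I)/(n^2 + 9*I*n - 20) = (n^2 - 6*n - 2*I*n + 12*I)/(n^2 + 9*I*n - 20)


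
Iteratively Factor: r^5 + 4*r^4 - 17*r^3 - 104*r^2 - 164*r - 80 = (r + 4)*(r^4 - 17*r^2 - 36*r - 20) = (r + 1)*(r + 4)*(r^3 - r^2 - 16*r - 20) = (r + 1)*(r + 2)*(r + 4)*(r^2 - 3*r - 10) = (r - 5)*(r + 1)*(r + 2)*(r + 4)*(r + 2)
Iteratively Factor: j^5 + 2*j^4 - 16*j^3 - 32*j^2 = (j + 4)*(j^4 - 2*j^3 - 8*j^2) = (j - 4)*(j + 4)*(j^3 + 2*j^2) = (j - 4)*(j + 2)*(j + 4)*(j^2) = j*(j - 4)*(j + 2)*(j + 4)*(j)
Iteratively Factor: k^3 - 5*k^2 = (k)*(k^2 - 5*k) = k*(k - 5)*(k)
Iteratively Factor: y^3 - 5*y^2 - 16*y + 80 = (y + 4)*(y^2 - 9*y + 20) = (y - 4)*(y + 4)*(y - 5)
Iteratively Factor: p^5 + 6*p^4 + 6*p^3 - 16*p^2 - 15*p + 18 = (p + 2)*(p^4 + 4*p^3 - 2*p^2 - 12*p + 9) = (p - 1)*(p + 2)*(p^3 + 5*p^2 + 3*p - 9) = (p - 1)^2*(p + 2)*(p^2 + 6*p + 9) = (p - 1)^2*(p + 2)*(p + 3)*(p + 3)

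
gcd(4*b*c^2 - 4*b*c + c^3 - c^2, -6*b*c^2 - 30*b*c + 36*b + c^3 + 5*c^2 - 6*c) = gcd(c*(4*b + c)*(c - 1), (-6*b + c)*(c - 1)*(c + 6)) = c - 1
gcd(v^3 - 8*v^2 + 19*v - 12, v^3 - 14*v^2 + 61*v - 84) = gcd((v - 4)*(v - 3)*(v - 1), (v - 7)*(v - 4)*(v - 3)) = v^2 - 7*v + 12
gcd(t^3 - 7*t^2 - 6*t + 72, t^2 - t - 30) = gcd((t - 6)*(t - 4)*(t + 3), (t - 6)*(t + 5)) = t - 6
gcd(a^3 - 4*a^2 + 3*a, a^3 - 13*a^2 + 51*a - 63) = a - 3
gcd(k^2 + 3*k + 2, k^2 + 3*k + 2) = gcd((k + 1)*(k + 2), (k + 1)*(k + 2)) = k^2 + 3*k + 2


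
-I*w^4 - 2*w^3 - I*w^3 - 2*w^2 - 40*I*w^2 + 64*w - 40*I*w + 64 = (w - 8*I)*(w + 2*I)*(w + 4*I)*(-I*w - I)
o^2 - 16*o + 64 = (o - 8)^2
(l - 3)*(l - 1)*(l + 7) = l^3 + 3*l^2 - 25*l + 21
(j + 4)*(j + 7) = j^2 + 11*j + 28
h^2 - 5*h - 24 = (h - 8)*(h + 3)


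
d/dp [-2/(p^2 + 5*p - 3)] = 2*(2*p + 5)/(p^2 + 5*p - 3)^2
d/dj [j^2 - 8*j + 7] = 2*j - 8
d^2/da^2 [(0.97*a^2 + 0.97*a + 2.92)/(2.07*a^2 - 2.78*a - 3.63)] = (19.47663*a^3 + 118.80351*a^2 - 57.08853*a + 95.00207)/(8.869743*a^6 - 35.736066*a^5 + 1.33080299999999*a^4 + 103.850236*a^3 - 2.33372700000001*a^2 - 109.895346*a - 47.832147)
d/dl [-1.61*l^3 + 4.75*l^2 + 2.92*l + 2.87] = -4.83*l^2 + 9.5*l + 2.92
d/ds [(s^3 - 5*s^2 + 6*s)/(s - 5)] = 2*(s^3 - 10*s^2 + 25*s - 15)/(s^2 - 10*s + 25)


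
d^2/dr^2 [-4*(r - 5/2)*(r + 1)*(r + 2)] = -24*r - 4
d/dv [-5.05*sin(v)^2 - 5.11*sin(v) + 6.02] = -(10.1*sin(v) + 5.11)*cos(v)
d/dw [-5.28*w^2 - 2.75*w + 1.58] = -10.56*w - 2.75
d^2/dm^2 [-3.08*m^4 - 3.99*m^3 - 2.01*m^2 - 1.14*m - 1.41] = -36.96*m^2 - 23.94*m - 4.02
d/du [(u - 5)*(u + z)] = 2*u + z - 5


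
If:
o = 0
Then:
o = 0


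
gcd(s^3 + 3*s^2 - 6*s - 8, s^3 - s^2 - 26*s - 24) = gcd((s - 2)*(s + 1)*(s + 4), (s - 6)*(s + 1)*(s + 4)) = s^2 + 5*s + 4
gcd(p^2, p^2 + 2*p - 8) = 1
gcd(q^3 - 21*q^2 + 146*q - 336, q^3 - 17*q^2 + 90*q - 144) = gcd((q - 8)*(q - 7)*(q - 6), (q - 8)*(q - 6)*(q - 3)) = q^2 - 14*q + 48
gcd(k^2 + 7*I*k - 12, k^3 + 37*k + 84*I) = k^2 + 7*I*k - 12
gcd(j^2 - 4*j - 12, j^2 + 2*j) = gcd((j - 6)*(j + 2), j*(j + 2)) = j + 2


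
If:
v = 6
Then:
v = 6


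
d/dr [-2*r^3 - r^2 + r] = -6*r^2 - 2*r + 1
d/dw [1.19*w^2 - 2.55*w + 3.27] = 2.38*w - 2.55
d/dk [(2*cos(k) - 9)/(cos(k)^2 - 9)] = 2*(cos(k)^2 - 9*cos(k) + 9)*sin(k)/(cos(k)^2 - 9)^2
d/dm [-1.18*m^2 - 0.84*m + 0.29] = -2.36*m - 0.84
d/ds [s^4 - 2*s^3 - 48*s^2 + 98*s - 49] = 4*s^3 - 6*s^2 - 96*s + 98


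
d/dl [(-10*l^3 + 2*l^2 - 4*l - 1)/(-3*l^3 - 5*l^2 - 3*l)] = (56*l^4 + 36*l^3 - 35*l^2 - 10*l - 3)/(l^2*(9*l^4 + 30*l^3 + 43*l^2 + 30*l + 9))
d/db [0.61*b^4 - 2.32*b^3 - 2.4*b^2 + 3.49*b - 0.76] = 2.44*b^3 - 6.96*b^2 - 4.8*b + 3.49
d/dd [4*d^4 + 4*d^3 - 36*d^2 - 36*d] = 16*d^3 + 12*d^2 - 72*d - 36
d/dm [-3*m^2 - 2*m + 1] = -6*m - 2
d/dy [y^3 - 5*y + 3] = 3*y^2 - 5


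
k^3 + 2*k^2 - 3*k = k*(k - 1)*(k + 3)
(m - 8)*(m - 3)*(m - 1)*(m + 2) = m^4 - 10*m^3 + 11*m^2 + 46*m - 48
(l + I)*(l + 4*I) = l^2 + 5*I*l - 4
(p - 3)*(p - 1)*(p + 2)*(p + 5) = p^4 + 3*p^3 - 15*p^2 - 19*p + 30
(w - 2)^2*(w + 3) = w^3 - w^2 - 8*w + 12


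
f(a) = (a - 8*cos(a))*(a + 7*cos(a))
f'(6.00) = -20.68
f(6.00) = -21.39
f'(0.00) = -1.00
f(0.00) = -56.00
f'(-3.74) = -60.89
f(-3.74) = -27.33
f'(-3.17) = -8.61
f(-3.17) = -49.07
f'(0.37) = 37.70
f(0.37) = -48.89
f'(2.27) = -48.25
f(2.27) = -16.58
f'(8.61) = -31.73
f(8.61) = 53.68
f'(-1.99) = 39.89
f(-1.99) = -6.13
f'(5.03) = -28.26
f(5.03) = 18.27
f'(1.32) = 30.60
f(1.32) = -2.03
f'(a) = (1 - 7*sin(a))*(a - 8*cos(a)) + (a + 7*cos(a))*(8*sin(a) + 1)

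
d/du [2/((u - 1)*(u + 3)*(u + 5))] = 2*(-3*u^2 - 14*u - 7)/(u^6 + 14*u^5 + 63*u^4 + 68*u^3 - 161*u^2 - 210*u + 225)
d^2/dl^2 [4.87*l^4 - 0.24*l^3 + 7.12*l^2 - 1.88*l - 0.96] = 58.44*l^2 - 1.44*l + 14.24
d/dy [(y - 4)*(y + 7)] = 2*y + 3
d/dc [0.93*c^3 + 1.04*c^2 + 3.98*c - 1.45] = 2.79*c^2 + 2.08*c + 3.98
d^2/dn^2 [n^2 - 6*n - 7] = 2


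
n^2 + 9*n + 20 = (n + 4)*(n + 5)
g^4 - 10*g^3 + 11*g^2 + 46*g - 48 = (g - 8)*(g - 3)*(g - 1)*(g + 2)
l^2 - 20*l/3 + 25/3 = (l - 5)*(l - 5/3)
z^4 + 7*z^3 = z^3*(z + 7)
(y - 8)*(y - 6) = y^2 - 14*y + 48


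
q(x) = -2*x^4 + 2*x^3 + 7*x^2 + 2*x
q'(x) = -8*x^3 + 6*x^2 + 14*x + 2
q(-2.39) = -57.36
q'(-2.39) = 112.03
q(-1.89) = -17.80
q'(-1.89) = 50.98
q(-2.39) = -57.36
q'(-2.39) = 112.03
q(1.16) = 11.24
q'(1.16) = 13.83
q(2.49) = 2.37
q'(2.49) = -49.45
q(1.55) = 15.82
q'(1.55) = 8.32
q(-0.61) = 0.65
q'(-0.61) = -2.49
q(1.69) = 16.71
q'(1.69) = 4.18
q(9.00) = -11079.00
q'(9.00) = -5218.00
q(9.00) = -11079.00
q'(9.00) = -5218.00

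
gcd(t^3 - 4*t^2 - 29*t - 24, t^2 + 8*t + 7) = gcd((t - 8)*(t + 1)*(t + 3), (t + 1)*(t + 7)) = t + 1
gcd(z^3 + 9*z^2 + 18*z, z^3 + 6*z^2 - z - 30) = z + 3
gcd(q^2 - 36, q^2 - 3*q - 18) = q - 6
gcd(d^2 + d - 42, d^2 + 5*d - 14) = d + 7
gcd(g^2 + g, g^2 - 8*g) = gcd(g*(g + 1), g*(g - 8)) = g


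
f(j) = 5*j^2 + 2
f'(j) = 10*j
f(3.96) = 80.41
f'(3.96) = 39.60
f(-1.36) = 11.25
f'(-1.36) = -13.60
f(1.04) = 7.41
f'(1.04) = 10.40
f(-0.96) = 6.61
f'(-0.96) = -9.60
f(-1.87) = 19.48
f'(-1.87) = -18.70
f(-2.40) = 30.80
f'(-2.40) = -24.00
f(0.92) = 6.23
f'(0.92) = 9.20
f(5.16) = 135.13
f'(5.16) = 51.60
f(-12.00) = 722.00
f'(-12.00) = -120.00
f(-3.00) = 47.00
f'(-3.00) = -30.00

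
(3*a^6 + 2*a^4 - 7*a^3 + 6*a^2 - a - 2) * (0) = 0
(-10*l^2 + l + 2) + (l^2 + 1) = -9*l^2 + l + 3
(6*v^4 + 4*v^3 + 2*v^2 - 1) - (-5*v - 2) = 6*v^4 + 4*v^3 + 2*v^2 + 5*v + 1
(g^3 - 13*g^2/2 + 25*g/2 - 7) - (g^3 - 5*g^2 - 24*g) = -3*g^2/2 + 73*g/2 - 7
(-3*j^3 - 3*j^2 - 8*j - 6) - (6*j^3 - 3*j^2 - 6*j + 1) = -9*j^3 - 2*j - 7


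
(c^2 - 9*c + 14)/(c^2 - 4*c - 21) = (c - 2)/(c + 3)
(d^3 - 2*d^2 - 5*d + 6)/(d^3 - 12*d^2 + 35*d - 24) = (d + 2)/(d - 8)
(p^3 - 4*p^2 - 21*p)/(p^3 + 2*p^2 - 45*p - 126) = p/(p + 6)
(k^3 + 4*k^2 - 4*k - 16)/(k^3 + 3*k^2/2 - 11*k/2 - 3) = 2*(k^2 + 6*k + 8)/(2*k^2 + 7*k + 3)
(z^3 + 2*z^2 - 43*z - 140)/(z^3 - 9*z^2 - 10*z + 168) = (z + 5)/(z - 6)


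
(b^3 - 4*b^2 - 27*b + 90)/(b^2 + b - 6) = (b^3 - 4*b^2 - 27*b + 90)/(b^2 + b - 6)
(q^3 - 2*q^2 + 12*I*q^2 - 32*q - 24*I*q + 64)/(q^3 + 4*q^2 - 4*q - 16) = (q^2 + 12*I*q - 32)/(q^2 + 6*q + 8)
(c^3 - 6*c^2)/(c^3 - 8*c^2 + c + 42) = c^2*(c - 6)/(c^3 - 8*c^2 + c + 42)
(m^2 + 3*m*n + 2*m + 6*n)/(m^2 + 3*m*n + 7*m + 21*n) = (m + 2)/(m + 7)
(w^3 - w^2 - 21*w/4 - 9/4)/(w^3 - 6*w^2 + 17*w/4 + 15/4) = (2*w^2 - 3*w - 9)/(2*w^2 - 13*w + 15)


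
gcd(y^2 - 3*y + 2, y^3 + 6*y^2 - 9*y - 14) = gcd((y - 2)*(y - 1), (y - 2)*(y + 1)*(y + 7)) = y - 2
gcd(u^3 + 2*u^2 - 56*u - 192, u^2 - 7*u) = 1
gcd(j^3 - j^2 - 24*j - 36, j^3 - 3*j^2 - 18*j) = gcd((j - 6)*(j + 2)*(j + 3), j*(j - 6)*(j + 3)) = j^2 - 3*j - 18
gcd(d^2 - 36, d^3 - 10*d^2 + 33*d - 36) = 1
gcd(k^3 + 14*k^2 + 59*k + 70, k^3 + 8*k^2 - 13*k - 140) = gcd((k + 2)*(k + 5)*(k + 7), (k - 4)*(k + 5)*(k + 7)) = k^2 + 12*k + 35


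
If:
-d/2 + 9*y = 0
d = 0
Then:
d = 0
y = 0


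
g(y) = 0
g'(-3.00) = 0.00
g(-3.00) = 0.00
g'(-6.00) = 0.00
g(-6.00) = 0.00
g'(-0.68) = 0.00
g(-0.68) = 0.00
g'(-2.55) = 0.00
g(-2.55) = 0.00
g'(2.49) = 0.00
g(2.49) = 0.00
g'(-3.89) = 0.00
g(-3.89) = 0.00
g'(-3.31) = 0.00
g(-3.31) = 0.00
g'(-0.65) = 0.00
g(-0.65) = 0.00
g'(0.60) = 0.00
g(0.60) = 0.00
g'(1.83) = 0.00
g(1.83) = 0.00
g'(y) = 0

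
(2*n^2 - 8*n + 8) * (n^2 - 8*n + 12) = 2*n^4 - 24*n^3 + 96*n^2 - 160*n + 96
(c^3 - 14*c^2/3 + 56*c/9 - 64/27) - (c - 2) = c^3 - 14*c^2/3 + 47*c/9 - 10/27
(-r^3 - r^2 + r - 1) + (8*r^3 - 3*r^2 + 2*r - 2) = 7*r^3 - 4*r^2 + 3*r - 3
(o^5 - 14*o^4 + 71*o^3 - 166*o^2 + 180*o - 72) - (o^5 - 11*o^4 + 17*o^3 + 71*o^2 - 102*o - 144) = -3*o^4 + 54*o^3 - 237*o^2 + 282*o + 72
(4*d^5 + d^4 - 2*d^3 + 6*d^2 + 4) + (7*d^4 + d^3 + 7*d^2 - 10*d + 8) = 4*d^5 + 8*d^4 - d^3 + 13*d^2 - 10*d + 12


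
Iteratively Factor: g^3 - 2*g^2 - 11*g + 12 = (g + 3)*(g^2 - 5*g + 4) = (g - 4)*(g + 3)*(g - 1)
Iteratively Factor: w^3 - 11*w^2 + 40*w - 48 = (w - 4)*(w^2 - 7*w + 12) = (w - 4)^2*(w - 3)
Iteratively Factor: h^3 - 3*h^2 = (h)*(h^2 - 3*h) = h*(h - 3)*(h)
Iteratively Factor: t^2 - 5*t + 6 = (t - 2)*(t - 3)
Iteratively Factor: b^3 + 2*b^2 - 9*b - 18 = (b + 3)*(b^2 - b - 6) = (b + 2)*(b + 3)*(b - 3)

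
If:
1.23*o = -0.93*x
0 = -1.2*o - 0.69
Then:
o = -0.58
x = 0.76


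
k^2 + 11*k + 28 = (k + 4)*(k + 7)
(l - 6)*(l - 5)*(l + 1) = l^3 - 10*l^2 + 19*l + 30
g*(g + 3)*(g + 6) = g^3 + 9*g^2 + 18*g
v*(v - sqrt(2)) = v^2 - sqrt(2)*v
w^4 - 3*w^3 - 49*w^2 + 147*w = w*(w - 7)*(w - 3)*(w + 7)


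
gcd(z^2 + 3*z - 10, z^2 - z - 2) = z - 2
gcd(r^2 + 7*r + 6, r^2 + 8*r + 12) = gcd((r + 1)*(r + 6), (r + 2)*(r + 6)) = r + 6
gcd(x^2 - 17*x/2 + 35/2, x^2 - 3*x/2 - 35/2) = x - 5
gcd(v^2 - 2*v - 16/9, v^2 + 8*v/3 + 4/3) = v + 2/3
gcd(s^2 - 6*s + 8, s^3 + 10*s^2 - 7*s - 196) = s - 4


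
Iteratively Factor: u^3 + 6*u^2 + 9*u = (u)*(u^2 + 6*u + 9) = u*(u + 3)*(u + 3)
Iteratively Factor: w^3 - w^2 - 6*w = (w)*(w^2 - w - 6) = w*(w - 3)*(w + 2)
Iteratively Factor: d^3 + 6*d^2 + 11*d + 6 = (d + 2)*(d^2 + 4*d + 3) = (d + 2)*(d + 3)*(d + 1)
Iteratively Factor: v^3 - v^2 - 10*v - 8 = (v - 4)*(v^2 + 3*v + 2) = (v - 4)*(v + 1)*(v + 2)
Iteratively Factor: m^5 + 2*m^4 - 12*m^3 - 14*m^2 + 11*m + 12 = (m + 1)*(m^4 + m^3 - 13*m^2 - m + 12) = (m - 3)*(m + 1)*(m^3 + 4*m^2 - m - 4) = (m - 3)*(m - 1)*(m + 1)*(m^2 + 5*m + 4) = (m - 3)*(m - 1)*(m + 1)^2*(m + 4)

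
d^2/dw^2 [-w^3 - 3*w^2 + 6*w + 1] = -6*w - 6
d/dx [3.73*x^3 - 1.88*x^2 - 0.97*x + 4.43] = 11.19*x^2 - 3.76*x - 0.97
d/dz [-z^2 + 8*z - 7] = 8 - 2*z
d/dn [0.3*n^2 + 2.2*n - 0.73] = 0.6*n + 2.2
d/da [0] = 0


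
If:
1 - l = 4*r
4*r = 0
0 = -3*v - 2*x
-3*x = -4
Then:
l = 1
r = 0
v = -8/9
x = 4/3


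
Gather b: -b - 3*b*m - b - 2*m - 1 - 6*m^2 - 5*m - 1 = b*(-3*m - 2) - 6*m^2 - 7*m - 2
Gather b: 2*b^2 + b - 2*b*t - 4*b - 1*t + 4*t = 2*b^2 + b*(-2*t - 3) + 3*t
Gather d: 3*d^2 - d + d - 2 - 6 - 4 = 3*d^2 - 12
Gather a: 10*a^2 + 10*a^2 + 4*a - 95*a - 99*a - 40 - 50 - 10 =20*a^2 - 190*a - 100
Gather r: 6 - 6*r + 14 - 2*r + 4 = 24 - 8*r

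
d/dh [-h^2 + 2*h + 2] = 2 - 2*h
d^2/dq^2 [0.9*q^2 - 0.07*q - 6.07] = 1.80000000000000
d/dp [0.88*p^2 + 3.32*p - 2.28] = 1.76*p + 3.32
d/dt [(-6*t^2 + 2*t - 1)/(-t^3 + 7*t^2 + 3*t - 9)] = (-6*t^4 + 4*t^3 - 35*t^2 + 122*t - 15)/(t^6 - 14*t^5 + 43*t^4 + 60*t^3 - 117*t^2 - 54*t + 81)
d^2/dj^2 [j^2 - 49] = 2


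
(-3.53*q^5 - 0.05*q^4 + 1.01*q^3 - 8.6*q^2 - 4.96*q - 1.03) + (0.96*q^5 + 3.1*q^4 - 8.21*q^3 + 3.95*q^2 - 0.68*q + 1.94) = -2.57*q^5 + 3.05*q^4 - 7.2*q^3 - 4.65*q^2 - 5.64*q + 0.91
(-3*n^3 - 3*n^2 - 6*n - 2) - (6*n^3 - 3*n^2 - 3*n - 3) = -9*n^3 - 3*n + 1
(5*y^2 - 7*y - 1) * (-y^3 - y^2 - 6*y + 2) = -5*y^5 + 2*y^4 - 22*y^3 + 53*y^2 - 8*y - 2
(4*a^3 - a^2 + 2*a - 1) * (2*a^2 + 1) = 8*a^5 - 2*a^4 + 8*a^3 - 3*a^2 + 2*a - 1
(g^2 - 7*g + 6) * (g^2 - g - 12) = g^4 - 8*g^3 + g^2 + 78*g - 72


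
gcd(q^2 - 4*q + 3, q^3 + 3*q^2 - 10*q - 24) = q - 3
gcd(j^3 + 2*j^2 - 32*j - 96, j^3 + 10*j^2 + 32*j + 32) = j^2 + 8*j + 16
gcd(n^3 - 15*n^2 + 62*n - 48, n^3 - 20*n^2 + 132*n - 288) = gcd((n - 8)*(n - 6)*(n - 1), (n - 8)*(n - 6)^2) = n^2 - 14*n + 48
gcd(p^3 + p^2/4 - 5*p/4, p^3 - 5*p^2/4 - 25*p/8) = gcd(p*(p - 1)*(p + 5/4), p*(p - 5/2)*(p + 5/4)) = p^2 + 5*p/4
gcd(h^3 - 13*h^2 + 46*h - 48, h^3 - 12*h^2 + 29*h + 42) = 1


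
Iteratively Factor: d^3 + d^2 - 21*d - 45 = (d + 3)*(d^2 - 2*d - 15) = (d - 5)*(d + 3)*(d + 3)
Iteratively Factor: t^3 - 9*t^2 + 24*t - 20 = (t - 2)*(t^2 - 7*t + 10) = (t - 5)*(t - 2)*(t - 2)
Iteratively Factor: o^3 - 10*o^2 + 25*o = (o - 5)*(o^2 - 5*o) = (o - 5)^2*(o)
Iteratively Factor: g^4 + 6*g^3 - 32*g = (g + 4)*(g^3 + 2*g^2 - 8*g) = (g - 2)*(g + 4)*(g^2 + 4*g) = (g - 2)*(g + 4)^2*(g)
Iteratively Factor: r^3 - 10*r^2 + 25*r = (r)*(r^2 - 10*r + 25) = r*(r - 5)*(r - 5)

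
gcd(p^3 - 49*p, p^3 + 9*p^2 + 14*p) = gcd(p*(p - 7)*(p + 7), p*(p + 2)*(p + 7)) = p^2 + 7*p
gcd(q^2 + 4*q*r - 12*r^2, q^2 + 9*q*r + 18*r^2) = q + 6*r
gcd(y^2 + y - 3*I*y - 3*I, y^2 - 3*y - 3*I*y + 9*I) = y - 3*I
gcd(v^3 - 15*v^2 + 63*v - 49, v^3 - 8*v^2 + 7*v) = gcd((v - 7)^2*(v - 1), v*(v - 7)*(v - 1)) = v^2 - 8*v + 7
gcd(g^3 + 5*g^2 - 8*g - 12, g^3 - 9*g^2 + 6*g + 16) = g^2 - g - 2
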